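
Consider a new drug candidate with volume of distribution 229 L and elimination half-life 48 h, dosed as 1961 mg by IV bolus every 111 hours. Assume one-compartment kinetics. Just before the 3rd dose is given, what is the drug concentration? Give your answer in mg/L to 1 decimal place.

f = (1/2)^(τ/t½) = (1/2)^(111/48) ≈ 0.2013.
C₀ = D/Vd = 1961/229 ≈ 8.563 mg/L.
Before the 3rd dose, 2 doses have been given. Superposition: Cmin = C₀·(f + f²).
≈ 8.563 × (0.2013 + 0.0405) ≈ 8.563 × 0.2418 ≈ 2.071 mg/L.

2.1 mg/L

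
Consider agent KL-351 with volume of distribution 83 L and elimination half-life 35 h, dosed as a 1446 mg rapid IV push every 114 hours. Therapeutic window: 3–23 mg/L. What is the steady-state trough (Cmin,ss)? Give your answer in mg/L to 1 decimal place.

2.0 mg/L

τ/t½ = 114/35 ≈ 3.2571, so fraction remaining f = (1/2)^(114/35) ≈ 0.1046.
Accumulation ratio R = 1/(1 − f) ≈ 1/0.8954 ≈ 1.1168.
Each bolus raises the concentration by D/Vd = 1446/83 ≈ 17.422 mg/L.
Cmax,ss = C₀/(1 − f) ≈ 17.422/0.8954 ≈ 19.457 mg/L.
One interval later, Cmin,ss = Cmax,ss·e^(−kτ) ≈ 19.457 × 0.1046 ≈ 2.035 mg/L.
Trough 2.0 mg/L vs MEC 3 mg/L: subtherapeutic.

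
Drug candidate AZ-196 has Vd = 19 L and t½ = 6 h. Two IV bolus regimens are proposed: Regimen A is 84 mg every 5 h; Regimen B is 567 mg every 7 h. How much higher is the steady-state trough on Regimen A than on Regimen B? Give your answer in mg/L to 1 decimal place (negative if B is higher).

Regimen A: f = (1/2)^(5/6) ≈ 0.5612; Cmin,ss = (84/19)·f/(1−f) ≈ 5.654 mg/L.
Regimen B: f = (1/2)^(7/6) ≈ 0.4454; Cmin,ss = (567/19)·f/(1−f) ≈ 23.966 mg/L.
Difference ≈ 5.654 − 23.966 ≈ -18.312 mg/L.

-18.3 mg/L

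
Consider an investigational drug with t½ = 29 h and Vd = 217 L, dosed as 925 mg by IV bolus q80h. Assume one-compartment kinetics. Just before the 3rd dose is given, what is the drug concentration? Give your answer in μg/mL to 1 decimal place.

f = (1/2)^(τ/t½) = (1/2)^(80/29) ≈ 0.1478.
C₀ = D/Vd = 925/217 ≈ 4.263 μg/mL.
Before the 3rd dose, 2 doses have been given. Superposition: Cmin = C₀·(f + f²).
≈ 4.263 × (0.1478 + 0.0218) ≈ 4.263 × 0.1696 ≈ 0.723 μg/mL.

0.7 μg/mL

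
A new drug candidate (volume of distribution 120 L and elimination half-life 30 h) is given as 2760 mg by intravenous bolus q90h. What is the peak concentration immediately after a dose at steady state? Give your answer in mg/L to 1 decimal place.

The dosing interval is 3 half-lives, so f = 2^(−3) = 0.125.
At steady state, R = 1/(1 − 0.125) = 8/7.
Single-dose peak C₀ = D/Vd = 2760/120 = 23 mg/L.
Steady-state peak Cmax,ss = C₀·R = 23 × 8/7 ≈ 26.286 mg/L.

26.3 mg/L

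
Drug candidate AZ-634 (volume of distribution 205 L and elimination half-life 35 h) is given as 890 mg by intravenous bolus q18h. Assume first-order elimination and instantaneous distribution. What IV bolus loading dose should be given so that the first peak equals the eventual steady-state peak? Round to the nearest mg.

2968 mg

f = (1/2)^(18/35) ≈ 0.700139; accumulation ratio R = 1/(1−f) ≈ 3.33488.
Loading dose to hit Cmax,ss on first dose: D_load = D_maint·R ≈ 890 × 3.33488 ≈ 2968.04 mg.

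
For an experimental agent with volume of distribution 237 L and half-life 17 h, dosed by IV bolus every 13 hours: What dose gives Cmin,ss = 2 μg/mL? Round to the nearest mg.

331 mg

τ/t½ = 13/17 ≈ 0.76471, so f = (1/2)^(13/17) ≈ 0.588573.
Cmin,ss = (D/Vd)·f/(1−f), so D = Cmin,ss·Vd·(1−f)/f.
D = 2 × 237 × (1−f)/f ≈ 2 × 237 × 0.69902 ≈ 331.34 mg.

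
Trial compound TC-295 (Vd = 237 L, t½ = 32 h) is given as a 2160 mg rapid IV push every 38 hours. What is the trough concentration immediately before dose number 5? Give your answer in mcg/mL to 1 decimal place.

f = (1/2)^(τ/t½) = (1/2)^(38/32) ≈ 0.4391.
C₀ = D/Vd = 2160/237 ≈ 9.114 mcg/mL.
Before the 5th dose, 4 doses have been given. Superposition: Cmin = C₀·(f + f² + … + f^4).
≈ 9.114 × (0.4391 + 0.1928 + 0.0847 + 0.0372) ≈ 9.114 × 0.7538 ≈ 6.870 mcg/mL.

6.9 mcg/mL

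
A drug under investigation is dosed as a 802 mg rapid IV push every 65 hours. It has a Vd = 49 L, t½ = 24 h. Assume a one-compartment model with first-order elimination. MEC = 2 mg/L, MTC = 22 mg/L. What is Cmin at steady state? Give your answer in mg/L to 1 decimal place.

Over one 65-h interval, 65/24 ≈ 2.7083 half-lives elapse, leaving f ≈ 0.1530 of each dose.
Single-dose peak C₀ = D/Vd = 802/49 ≈ 16.367 mg/L.
Steady-state trough Cmin,ss = C₀·f/(1−f) ≈ 16.367 × 0.1530/0.8470 ≈ 2.956 mg/L.
Trough 3.0 mg/L vs MEC 2 mg/L: adequate.

3.0 mg/L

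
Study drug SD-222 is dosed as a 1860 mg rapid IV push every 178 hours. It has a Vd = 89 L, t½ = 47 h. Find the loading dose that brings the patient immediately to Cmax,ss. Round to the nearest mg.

2005 mg

f = (1/2)^(178/47) ≈ 0.072432; accumulation ratio R = 1/(1−f) ≈ 1.07809.
Loading dose to hit Cmax,ss on first dose: D_load = D_maint·R ≈ 1860 × 1.07809 ≈ 2005.25 mg.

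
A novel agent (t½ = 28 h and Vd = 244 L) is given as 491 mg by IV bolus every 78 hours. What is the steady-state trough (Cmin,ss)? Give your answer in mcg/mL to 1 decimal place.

τ/t½ = 78/28 ≈ 2.7857, so fraction remaining f = (1/2)^(78/28) ≈ 0.1450.
At steady state, accumulation factor R = 1/(1 − e^(−kτ)) ≈ 1.1696.
Single-dose peak C₀ = D/Vd = 491/244 ≈ 2.012 mcg/mL.
Steady-state peak Cmax,ss = C₀·R ≈ 2.012 × 1.1696 ≈ 2.353 mcg/mL.
Steady-state trough Cmin,ss = Cmax,ss·f ≈ 2.353 × 0.1450 ≈ 0.341 mcg/mL.

0.3 mcg/mL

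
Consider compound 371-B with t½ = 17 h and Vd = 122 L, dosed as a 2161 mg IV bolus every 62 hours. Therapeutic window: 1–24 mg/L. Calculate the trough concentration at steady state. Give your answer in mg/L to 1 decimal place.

1.5 mg/L

k = ln2/t½ = ln2/17 ≈ 0.040773 h⁻¹; fraction remaining f = e^(−kτ) = e^(−0.040773×62) ≈ 0.0798.
Accumulation ratio R = 1/(1 − f) ≈ 1/0.9202 ≈ 1.0867.
Single-dose peak C₀ = D/Vd = 2161/122 ≈ 17.713 mg/L.
Cmax,ss = C₀/(1 − f) ≈ 17.713/0.9202 ≈ 19.249 mg/L.
One interval later, Cmin,ss = Cmax,ss·e^(−kτ) ≈ 19.249 × 0.0798 ≈ 1.536 mg/L.
Trough 1.5 mg/L vs MEC 1 mg/L: adequate.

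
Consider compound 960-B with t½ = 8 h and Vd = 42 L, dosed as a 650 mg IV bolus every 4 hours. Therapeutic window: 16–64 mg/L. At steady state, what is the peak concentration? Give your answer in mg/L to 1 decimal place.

Over one 4-h interval, 4/8 ≈ 0.5 half-lives elapse, leaving f ≈ 0.7071 of each dose.
At steady state, accumulation factor R = 1/(1 − e^(−kτ)) ≈ 3.4141.
Single-dose peak C₀ = D/Vd = 650/42 ≈ 15.476 mg/L.
Steady-state peak Cmax,ss = C₀·R ≈ 15.476 × 3.4141 ≈ 52.837 mg/L.
Peak 52.8 mg/L vs MTC 64 mg/L: below toxic threshold.

52.8 mg/L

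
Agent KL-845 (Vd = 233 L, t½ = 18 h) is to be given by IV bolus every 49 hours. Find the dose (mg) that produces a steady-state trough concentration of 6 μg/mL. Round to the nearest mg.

7827 mg

τ/t½ = 49/18 ≈ 2.7222, so f = (1/2)^(49/18) ≈ 0.151541.
Cmin,ss = (D/Vd)·f/(1−f), so D = Cmin,ss·Vd·(1−f)/f.
D = 6 × 233 × (1−f)/f ≈ 6 × 233 × 5.59887 ≈ 7827.22 mg.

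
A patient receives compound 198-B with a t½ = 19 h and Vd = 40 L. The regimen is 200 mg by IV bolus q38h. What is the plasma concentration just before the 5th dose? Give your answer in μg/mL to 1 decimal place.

1.7 μg/mL

f = (1/2)^(τ/t½) = (1/2)^(38/19) ≈ 0.2500.
C₀ = D/Vd = 200/40 ≈ 5.000 μg/mL.
Before the 5th dose, 4 doses have been given. Superposition: Cmin = C₀·(f + f² + … + f^4).
≈ 5.000 × (0.2500 + 0.0625 + 0.0156 + 0.0039) ≈ 5.000 × 0.3320 ≈ 1.660 μg/mL.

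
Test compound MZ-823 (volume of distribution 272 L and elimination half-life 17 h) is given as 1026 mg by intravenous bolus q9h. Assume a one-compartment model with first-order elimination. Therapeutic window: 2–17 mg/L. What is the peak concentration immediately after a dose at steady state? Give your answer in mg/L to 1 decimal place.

Over one 9-h interval, 9/17 ≈ 0.52941 half-lives elapse, leaving f ≈ 0.6928 of each dose.
Accumulation ratio R = 1/(1 − f) ≈ 1/0.3072 ≈ 3.2552.
Each bolus raises the concentration by D/Vd = 1026/272 ≈ 3.772 mg/L.
Steady-state peak Cmax,ss = C₀·R ≈ 3.772 × 3.2552 ≈ 12.279 mg/L.
Peak 12.3 mg/L vs MTC 17 mg/L: below toxic threshold.

12.3 mg/L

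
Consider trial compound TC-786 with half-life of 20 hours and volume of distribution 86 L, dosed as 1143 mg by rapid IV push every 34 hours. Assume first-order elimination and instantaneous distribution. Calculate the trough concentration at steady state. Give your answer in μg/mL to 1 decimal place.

Over one 34-h interval, 34/20 ≈ 1.7 half-lives elapse, leaving f ≈ 0.3078 of each dose.
Accumulation ratio R = 1/(1 − f) ≈ 1/0.6922 ≈ 1.4447.
Each bolus raises the concentration by D/Vd = 1143/86 ≈ 13.291 μg/mL.
Cmax,ss = C₀/(1 − f) ≈ 13.291/0.6922 ≈ 19.201 μg/mL.
One interval later, Cmin,ss = Cmax,ss·e^(−kτ) ≈ 19.201 × 0.3078 ≈ 5.910 μg/mL.

5.9 μg/mL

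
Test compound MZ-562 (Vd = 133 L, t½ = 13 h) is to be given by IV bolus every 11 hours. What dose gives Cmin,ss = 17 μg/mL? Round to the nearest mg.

τ/t½ = 11/13 ≈ 0.84615, so f = (1/2)^(11/13) ≈ 0.556266.
Cmin,ss = (D/Vd)·f/(1−f), so D = Cmin,ss·Vd·(1−f)/f.
D = 17 × 133 × (1−f)/f ≈ 17 × 133 × 0.79770 ≈ 1803.60 mg.

1804 mg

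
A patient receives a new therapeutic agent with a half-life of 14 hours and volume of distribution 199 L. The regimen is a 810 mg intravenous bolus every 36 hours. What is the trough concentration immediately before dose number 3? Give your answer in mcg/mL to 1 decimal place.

f = (1/2)^(τ/t½) = (1/2)^(36/14) ≈ 0.1682.
C₀ = D/Vd = 810/199 ≈ 4.070 mcg/mL.
Before the 3rd dose, 2 doses have been given. Superposition: Cmin = C₀·(f + f²).
≈ 4.070 × (0.1682 + 0.0283) ≈ 4.070 × 0.1965 ≈ 0.800 mcg/mL.

0.8 mcg/mL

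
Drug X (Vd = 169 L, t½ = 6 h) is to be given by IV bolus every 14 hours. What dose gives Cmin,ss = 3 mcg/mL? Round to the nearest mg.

τ/t½ = 14/6 ≈ 2.3333, so f = (1/2)^(14/6) ≈ 0.198425.
Cmin,ss = (D/Vd)·f/(1−f), so D = Cmin,ss·Vd·(1−f)/f.
D = 3 × 169 × (1−f)/f ≈ 3 × 169 × 4.03969 ≈ 2048.12 mg.

2048 mg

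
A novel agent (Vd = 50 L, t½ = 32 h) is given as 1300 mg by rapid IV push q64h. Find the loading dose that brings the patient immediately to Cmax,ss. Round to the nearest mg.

1733 mg

f = (1/2)^(64/32) ≈ 0.250000; accumulation ratio R = 1/(1−f) ≈ 1.33333.
Loading dose to hit Cmax,ss on first dose: D_load = D_maint·R ≈ 1300 × 1.33333 ≈ 1733.33 mg.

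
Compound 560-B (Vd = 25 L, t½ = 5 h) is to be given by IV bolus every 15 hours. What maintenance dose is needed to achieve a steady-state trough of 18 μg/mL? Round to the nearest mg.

3150 mg

τ/t½ = 15/5 ≈ 3, so f = (1/2)^(15/5) ≈ 0.125000.
Cmin,ss = (D/Vd)·f/(1−f), so D = Cmin,ss·Vd·(1−f)/f.
D = 18 × 25 × (1−f)/f ≈ 18 × 25 × 7.00000 ≈ 3150.00 mg.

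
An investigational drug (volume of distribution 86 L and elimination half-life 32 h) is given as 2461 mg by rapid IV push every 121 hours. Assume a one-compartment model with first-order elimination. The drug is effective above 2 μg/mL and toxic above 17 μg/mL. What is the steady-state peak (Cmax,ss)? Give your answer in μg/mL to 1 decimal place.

30.9 μg/mL

k = ln2/t½ = ln2/32 ≈ 0.021661 h⁻¹; fraction remaining f = e^(−kτ) = e^(−0.021661×121) ≈ 0.0727.
Accumulation ratio R = 1/(1 − f) ≈ 1/0.9273 ≈ 1.0784.
Single-dose peak C₀ = D/Vd = 2461/86 ≈ 28.616 μg/mL.
Cmax,ss = C₀/(1 − f) ≈ 28.616/0.9273 ≈ 30.859 μg/mL.
Peak 30.9 μg/mL vs MTC 17 μg/mL: exceeds toxic threshold.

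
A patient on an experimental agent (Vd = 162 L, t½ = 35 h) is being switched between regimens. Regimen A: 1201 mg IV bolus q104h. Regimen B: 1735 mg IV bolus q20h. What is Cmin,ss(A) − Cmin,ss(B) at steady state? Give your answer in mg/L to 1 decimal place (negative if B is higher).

-21.0 mg/L

Regimen A: f = (1/2)^(104/35) ≈ 0.1275; Cmin,ss = (1201/162)·f/(1−f) ≈ 1.083 mg/L.
Regimen B: f = (1/2)^(20/35) ≈ 0.6730; Cmin,ss = (1735/162)·f/(1−f) ≈ 22.042 mg/L.
Difference ≈ 1.083 − 22.042 ≈ -20.959 mg/L.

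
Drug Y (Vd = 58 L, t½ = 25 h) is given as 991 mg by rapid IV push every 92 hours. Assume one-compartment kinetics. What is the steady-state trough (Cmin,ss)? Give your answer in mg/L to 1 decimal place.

τ/t½ = 92/25 ≈ 3.68, so fraction remaining f = (1/2)^(92/25) ≈ 0.0780.
Accumulation ratio R = 1/(1 − f) ≈ 1/0.9220 ≈ 1.0846.
Each bolus raises the concentration by D/Vd = 991/58 ≈ 17.086 mg/L.
Steady-state peak Cmax,ss = C₀·R ≈ 17.086 × 1.0846 ≈ 18.531 mg/L.
One interval later, Cmin,ss = Cmax,ss·e^(−kτ) ≈ 18.531 × 0.0780 ≈ 1.445 mg/L.

1.4 mg/L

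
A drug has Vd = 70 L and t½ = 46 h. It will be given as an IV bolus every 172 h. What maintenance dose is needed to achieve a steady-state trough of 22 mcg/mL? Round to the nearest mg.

τ/t½ = 172/46 ≈ 3.7391, so f = (1/2)^(172/46) ≈ 0.074888.
Cmin,ss = (D/Vd)·f/(1−f), so D = Cmin,ss·Vd·(1−f)/f.
D = 22 × 70 × (1−f)/f ≈ 22 × 70 × 12.35327 ≈ 19024.04 mg.

19024 mg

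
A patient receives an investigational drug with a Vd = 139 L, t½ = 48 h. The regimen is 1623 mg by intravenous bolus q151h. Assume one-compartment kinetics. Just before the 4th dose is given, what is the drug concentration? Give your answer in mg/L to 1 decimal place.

1.5 mg/L

f = (1/2)^(τ/t½) = (1/2)^(151/48) ≈ 0.1130.
C₀ = D/Vd = 1623/139 ≈ 11.676 mg/L.
Before the 4th dose, 3 doses have been given. Superposition: Cmin = C₀·(f + f² + … + f^3).
≈ 11.676 × (0.1130 + 0.0128 + 0.0014) ≈ 11.676 × 0.1272 ≈ 1.485 mg/L.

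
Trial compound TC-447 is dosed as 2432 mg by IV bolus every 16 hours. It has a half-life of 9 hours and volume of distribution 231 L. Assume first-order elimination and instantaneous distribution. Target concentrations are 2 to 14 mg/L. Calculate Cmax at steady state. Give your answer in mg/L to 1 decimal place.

Over one 16-h interval, 16/9 ≈ 1.7778 half-lives elapse, leaving f ≈ 0.2916 of each dose.
At steady state, accumulation factor R = 1/(1 − e^(−kτ)) ≈ 1.4116.
Each bolus raises the concentration by D/Vd = 2432/231 ≈ 10.528 mg/L.
Cmax,ss = C₀/(1 − f) ≈ 10.528/0.7084 ≈ 14.862 mg/L.
Peak 14.9 mg/L vs MTC 14 mg/L: exceeds toxic threshold.

14.9 mg/L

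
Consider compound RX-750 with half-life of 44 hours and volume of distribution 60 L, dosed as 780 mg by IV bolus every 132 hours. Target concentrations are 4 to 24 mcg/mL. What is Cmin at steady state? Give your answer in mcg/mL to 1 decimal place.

1.9 mcg/mL

The dosing interval is 3 half-lives, so f = 2^(−3) = 0.125.
Accumulation ratio R = 1/(1 − f) = 1/0.875 = 8/7.
Single-dose peak C₀ = D/Vd = 780/60 = 13 mcg/mL.
Steady-state peak Cmax,ss = C₀·R = 13 × 8/7 ≈ 14.857 mcg/mL.
Steady-state trough Cmin,ss = Cmax,ss·f ≈ 14.857 × 0.125 ≈ 1.857 mcg/mL.
Trough 1.9 mcg/mL vs MEC 4 mcg/mL: subtherapeutic.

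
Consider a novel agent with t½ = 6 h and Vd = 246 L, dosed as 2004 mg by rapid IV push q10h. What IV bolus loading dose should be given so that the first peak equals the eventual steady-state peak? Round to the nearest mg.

f = (1/2)^(10/6) ≈ 0.314980; accumulation ratio R = 1/(1−f) ≈ 1.45981.
Loading dose to hit Cmax,ss on first dose: D_load = D_maint·R ≈ 2004 × 1.45981 ≈ 2925.46 mg.

2925 mg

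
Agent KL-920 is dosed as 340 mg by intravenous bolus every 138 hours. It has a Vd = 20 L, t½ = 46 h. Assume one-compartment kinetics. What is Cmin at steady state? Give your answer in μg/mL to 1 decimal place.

2.4 μg/mL

The dosing interval is 3 half-lives, so f = 2^(−3) = 0.125.
Accumulation ratio R = 1/(1 − f) = 1/0.875 = 8/7.
Single-dose peak C₀ = D/Vd = 340/20 = 17 μg/mL.
Steady-state peak Cmax,ss = C₀·R = 17 × 8/7 ≈ 19.429 μg/mL.
Steady-state trough Cmin,ss = Cmax,ss·f ≈ 19.429 × 0.125 ≈ 2.429 μg/mL.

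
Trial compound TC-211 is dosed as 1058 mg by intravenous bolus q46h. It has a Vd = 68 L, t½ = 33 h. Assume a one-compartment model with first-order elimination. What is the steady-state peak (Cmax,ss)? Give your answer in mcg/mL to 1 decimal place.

τ/t½ = 46/33 ≈ 1.3939, so fraction remaining f = (1/2)^(46/33) ≈ 0.3805.
At steady state, accumulation factor R = 1/(1 − e^(−kτ)) ≈ 1.6142.
Single-dose peak C₀ = D/Vd = 1058/68 ≈ 15.559 mcg/mL.
Steady-state peak Cmax,ss = C₀·R ≈ 15.559 × 1.6142 ≈ 25.115 mcg/mL.

25.1 mcg/mL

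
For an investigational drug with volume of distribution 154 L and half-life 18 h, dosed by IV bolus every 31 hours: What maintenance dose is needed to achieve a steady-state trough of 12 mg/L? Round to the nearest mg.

τ/t½ = 31/18 ≈ 1.7222, so f = (1/2)^(31/18) ≈ 0.303082.
Cmin,ss = (D/Vd)·f/(1−f), so D = Cmin,ss·Vd·(1−f)/f.
D = 12 × 154 × (1−f)/f ≈ 12 × 154 × 2.29944 ≈ 4249.37 mg.

4249 mg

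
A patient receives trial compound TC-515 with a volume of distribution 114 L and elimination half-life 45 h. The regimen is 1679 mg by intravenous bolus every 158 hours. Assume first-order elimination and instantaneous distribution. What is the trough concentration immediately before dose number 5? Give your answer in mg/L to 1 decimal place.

f = (1/2)^(τ/t½) = (1/2)^(158/45) ≈ 0.0877.
C₀ = D/Vd = 1679/114 ≈ 14.728 mg/L.
Before the 5th dose, 4 doses have been given. Superposition: Cmin = C₀·(f + f² + … + f^4).
≈ 14.728 × (0.0877 + 0.0077 + 0.0007 + 0.0001) ≈ 14.728 × 0.0962 ≈ 1.417 mg/L.

1.4 mg/L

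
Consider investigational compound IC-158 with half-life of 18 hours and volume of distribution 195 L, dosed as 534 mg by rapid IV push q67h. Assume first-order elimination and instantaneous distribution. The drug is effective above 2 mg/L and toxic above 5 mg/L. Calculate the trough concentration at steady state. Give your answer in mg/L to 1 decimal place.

0.2 mg/L

Over one 67-h interval, 67/18 ≈ 3.7222 half-lives elapse, leaving f ≈ 0.0758 of each dose.
Single-dose peak C₀ = D/Vd = 534/195 ≈ 2.738 mg/L.
Steady-state trough Cmin,ss = C₀·f/(1−f) ≈ 2.738 × 0.0758/0.9242 ≈ 0.225 mg/L.
Trough 0.2 mg/L vs MEC 2 mg/L: subtherapeutic.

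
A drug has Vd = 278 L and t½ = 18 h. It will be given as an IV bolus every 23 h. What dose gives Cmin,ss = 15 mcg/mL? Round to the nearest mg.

τ/t½ = 23/18 ≈ 1.2778, so f = (1/2)^(23/18) ≈ 0.412430.
Cmin,ss = (D/Vd)·f/(1−f), so D = Cmin,ss·Vd·(1−f)/f.
D = 15 × 278 × (1−f)/f ≈ 15 × 278 × 1.42465 ≈ 5940.79 mg.

5941 mg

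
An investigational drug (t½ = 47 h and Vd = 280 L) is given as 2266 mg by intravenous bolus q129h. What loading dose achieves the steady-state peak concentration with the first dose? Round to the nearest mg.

f = (1/2)^(129/47) ≈ 0.149200; accumulation ratio R = 1/(1−f) ≈ 1.17536.
Loading dose to hit Cmax,ss on first dose: D_load = D_maint·R ≈ 2266 × 1.17536 ≈ 2663.37 mg.

2663 mg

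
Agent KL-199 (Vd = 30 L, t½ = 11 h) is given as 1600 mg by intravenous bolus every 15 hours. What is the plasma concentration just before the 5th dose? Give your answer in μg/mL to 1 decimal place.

f = (1/2)^(τ/t½) = (1/2)^(15/11) ≈ 0.3886.
C₀ = D/Vd = 1600/30 ≈ 53.333 μg/mL.
Before the 5th dose, 4 doses have been given. Superposition: Cmin = C₀·(f + f² + … + f^4).
≈ 53.333 × (0.3886 + 0.1510 + 0.0587 + 0.0228) ≈ 53.333 × 0.6211 ≈ 33.125 μg/mL.

33.1 μg/mL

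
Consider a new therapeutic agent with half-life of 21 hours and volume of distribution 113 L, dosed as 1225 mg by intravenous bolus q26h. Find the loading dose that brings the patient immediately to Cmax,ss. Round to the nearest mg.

2126 mg

f = (1/2)^(26/21) ≈ 0.423932; accumulation ratio R = 1/(1−f) ≈ 1.73591.
Loading dose to hit Cmax,ss on first dose: D_load = D_maint·R ≈ 1225 × 1.73591 ≈ 2126.49 mg.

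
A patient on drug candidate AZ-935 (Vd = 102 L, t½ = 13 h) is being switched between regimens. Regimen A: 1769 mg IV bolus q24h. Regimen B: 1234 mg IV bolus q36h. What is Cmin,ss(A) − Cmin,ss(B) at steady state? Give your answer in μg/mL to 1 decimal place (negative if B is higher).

4.6 μg/mL

Regimen A: f = (1/2)^(24/13) ≈ 0.2781; Cmin,ss = (1769/102)·f/(1−f) ≈ 6.681 μg/mL.
Regimen B: f = (1/2)^(36/13) ≈ 0.1467; Cmin,ss = (1234/102)·f/(1−f) ≈ 2.080 μg/mL.
Difference ≈ 6.681 − 2.080 ≈ 4.601 μg/mL.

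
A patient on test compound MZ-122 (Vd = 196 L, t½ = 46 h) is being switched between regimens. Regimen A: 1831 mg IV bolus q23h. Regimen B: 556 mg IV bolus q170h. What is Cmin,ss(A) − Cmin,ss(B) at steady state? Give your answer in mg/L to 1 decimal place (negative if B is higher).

22.3 mg/L

Regimen A: f = (1/2)^(23/46) ≈ 0.7071; Cmin,ss = (1831/196)·f/(1−f) ≈ 22.552 mg/L.
Regimen B: f = (1/2)^(170/46) ≈ 0.0772; Cmin,ss = (556/196)·f/(1−f) ≈ 0.237 mg/L.
Difference ≈ 22.552 − 0.237 ≈ 22.315 mg/L.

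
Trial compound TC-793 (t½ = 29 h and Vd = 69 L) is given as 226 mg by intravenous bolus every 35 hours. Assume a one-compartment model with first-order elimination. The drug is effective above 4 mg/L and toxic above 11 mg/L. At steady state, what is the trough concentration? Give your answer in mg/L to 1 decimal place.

k = ln2/t½ = ln2/29 ≈ 0.023902 h⁻¹; fraction remaining f = e^(−kτ) = e^(−0.023902×35) ≈ 0.4332.
Single-dose peak C₀ = D/Vd = 226/69 ≈ 3.275 mg/L.
Steady-state trough Cmin,ss = C₀·f/(1−f) ≈ 3.275 × 0.4332/0.5668 ≈ 2.503 mg/L.
Trough 2.5 mg/L vs MEC 4 mg/L: subtherapeutic.

2.5 mg/L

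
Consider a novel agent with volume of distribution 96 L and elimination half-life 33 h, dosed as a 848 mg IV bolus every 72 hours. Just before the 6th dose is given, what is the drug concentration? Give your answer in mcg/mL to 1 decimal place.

2.5 mcg/mL

f = (1/2)^(τ/t½) = (1/2)^(72/33) ≈ 0.2204.
C₀ = D/Vd = 848/96 ≈ 8.833 mcg/mL.
Before the 6th dose, 5 doses have been given. Superposition: Cmin = C₀·(f + f² + … + f^5).
≈ 8.833 × (0.2204 + 0.0486 + 0.0107 + 0.0024 + 0.0005) ≈ 8.833 × 0.2826 ≈ 2.496 mcg/mL.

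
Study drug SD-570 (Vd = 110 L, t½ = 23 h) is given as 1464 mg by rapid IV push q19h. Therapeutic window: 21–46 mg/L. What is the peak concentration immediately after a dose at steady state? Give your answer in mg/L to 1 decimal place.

30.5 mg/L

τ/t½ = 19/23 ≈ 0.82609, so fraction remaining f = (1/2)^(19/23) ≈ 0.5641.
Accumulation ratio R = 1/(1 − f) ≈ 1/0.4359 ≈ 2.2941.
Single-dose peak C₀ = D/Vd = 1464/110 ≈ 13.309 mg/L.
Steady-state peak Cmax,ss = C₀·R ≈ 13.309 × 2.2941 ≈ 30.532 mg/L.
Peak 30.5 mg/L vs MTC 46 mg/L: below toxic threshold.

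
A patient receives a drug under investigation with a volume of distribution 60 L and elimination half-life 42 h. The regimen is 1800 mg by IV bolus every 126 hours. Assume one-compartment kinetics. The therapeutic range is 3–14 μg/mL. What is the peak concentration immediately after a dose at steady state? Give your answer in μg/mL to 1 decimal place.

The dosing interval is 3 half-lives, so f = 2^(−3) = 0.125.
At steady state, R = 1/(1 − 0.125) = 8/7.
Single-dose peak C₀ = D/Vd = 1800/60 = 30 μg/mL.
Steady-state peak Cmax,ss = C₀·R = 30 × 8/7 ≈ 34.286 μg/mL.
Peak 34.3 μg/mL vs MTC 14 μg/mL: exceeds toxic threshold.

34.3 μg/mL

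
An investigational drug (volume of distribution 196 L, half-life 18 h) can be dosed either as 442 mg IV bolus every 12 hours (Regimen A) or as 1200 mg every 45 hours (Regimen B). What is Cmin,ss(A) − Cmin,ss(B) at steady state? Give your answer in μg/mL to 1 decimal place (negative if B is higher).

Regimen A: f = (1/2)^(12/18) ≈ 0.6300; Cmin,ss = (442/196)·f/(1−f) ≈ 3.840 μg/mL.
Regimen B: f = (1/2)^(45/18) ≈ 0.1768; Cmin,ss = (1200/196)·f/(1−f) ≈ 1.315 μg/mL.
Difference ≈ 3.840 − 1.315 ≈ 2.525 μg/mL.

2.5 μg/mL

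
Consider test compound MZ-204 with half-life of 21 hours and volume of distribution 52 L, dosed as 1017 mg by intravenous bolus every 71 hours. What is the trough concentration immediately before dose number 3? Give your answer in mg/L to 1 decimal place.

f = (1/2)^(τ/t½) = (1/2)^(71/21) ≈ 0.0960.
C₀ = D/Vd = 1017/52 ≈ 19.558 mg/L.
Before the 3rd dose, 2 doses have been given. Superposition: Cmin = C₀·(f + f²).
≈ 19.558 × (0.0960 + 0.0092) ≈ 19.558 × 0.1052 ≈ 2.058 mg/L.

2.1 mg/L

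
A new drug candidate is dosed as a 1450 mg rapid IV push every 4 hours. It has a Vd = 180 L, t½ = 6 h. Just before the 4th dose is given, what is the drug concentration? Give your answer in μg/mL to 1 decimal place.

10.3 μg/mL

f = (1/2)^(τ/t½) = (1/2)^(4/6) ≈ 0.6300.
C₀ = D/Vd = 1450/180 ≈ 8.056 μg/mL.
Before the 4th dose, 3 doses have been given. Superposition: Cmin = C₀·(f + f² + … + f^3).
≈ 8.056 × (0.6300 + 0.3969 + 0.2500) ≈ 8.056 × 1.2769 ≈ 10.287 μg/mL.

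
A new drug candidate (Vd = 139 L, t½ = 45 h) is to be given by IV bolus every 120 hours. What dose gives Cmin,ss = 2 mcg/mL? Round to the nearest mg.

τ/t½ = 120/45 ≈ 2.6667, so f = (1/2)^(120/45) ≈ 0.157490.
Cmin,ss = (D/Vd)·f/(1−f), so D = Cmin,ss·Vd·(1−f)/f.
D = 2 × 139 × (1−f)/f ≈ 2 × 139 × 5.34961 ≈ 1487.19 mg.

1487 mg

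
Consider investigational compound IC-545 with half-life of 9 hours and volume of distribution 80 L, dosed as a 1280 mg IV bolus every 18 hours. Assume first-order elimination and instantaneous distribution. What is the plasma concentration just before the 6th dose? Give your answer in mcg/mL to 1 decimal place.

5.3 mcg/mL

f = (1/2)^(τ/t½) = (1/2)^(18/9) ≈ 0.2500.
C₀ = D/Vd = 1280/80 ≈ 16.000 mcg/mL.
Before the 6th dose, 5 doses have been given. Superposition: Cmin = C₀·(f + f² + … + f^5).
≈ 16.000 × (0.2500 + 0.0625 + 0.0156 + 0.0039 + 0.0010) ≈ 16.000 × 0.3330 ≈ 5.328 mcg/mL.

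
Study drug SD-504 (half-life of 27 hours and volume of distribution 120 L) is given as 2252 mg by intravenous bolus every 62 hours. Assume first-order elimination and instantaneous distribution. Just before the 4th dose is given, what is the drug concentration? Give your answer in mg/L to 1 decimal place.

4.8 mg/L

f = (1/2)^(τ/t½) = (1/2)^(62/27) ≈ 0.2036.
C₀ = D/Vd = 2252/120 ≈ 18.767 mg/L.
Before the 4th dose, 3 doses have been given. Superposition: Cmin = C₀·(f + f² + … + f^3).
≈ 18.767 × (0.2036 + 0.0415 + 0.0084) ≈ 18.767 × 0.2535 ≈ 4.757 mg/L.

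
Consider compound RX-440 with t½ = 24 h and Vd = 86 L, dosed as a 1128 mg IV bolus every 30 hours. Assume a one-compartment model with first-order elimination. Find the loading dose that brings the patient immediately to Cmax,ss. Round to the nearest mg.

1946 mg

f = (1/2)^(30/24) ≈ 0.420448; accumulation ratio R = 1/(1−f) ≈ 1.72547.
Loading dose to hit Cmax,ss on first dose: D_load = D_maint·R ≈ 1128 × 1.72547 ≈ 1946.33 mg.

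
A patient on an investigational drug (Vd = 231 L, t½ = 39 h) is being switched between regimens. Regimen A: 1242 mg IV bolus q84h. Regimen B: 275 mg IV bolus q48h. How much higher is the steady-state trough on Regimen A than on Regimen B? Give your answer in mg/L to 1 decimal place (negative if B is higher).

Regimen A: f = (1/2)^(84/39) ≈ 0.2247; Cmin,ss = (1242/231)·f/(1−f) ≈ 1.558 mg/L.
Regimen B: f = (1/2)^(48/39) ≈ 0.4261; Cmin,ss = (275/231)·f/(1−f) ≈ 0.884 mg/L.
Difference ≈ 1.558 − 0.884 ≈ 0.674 mg/L.

0.7 mg/L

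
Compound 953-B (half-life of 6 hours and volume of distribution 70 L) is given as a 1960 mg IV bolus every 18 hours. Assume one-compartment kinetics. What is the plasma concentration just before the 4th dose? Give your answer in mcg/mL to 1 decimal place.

f = (1/2)^(τ/t½) = (1/2)^(18/6) ≈ 0.1250.
C₀ = D/Vd = 1960/70 ≈ 28.000 mcg/mL.
Before the 4th dose, 3 doses have been given. Superposition: Cmin = C₀·(f + f² + … + f^3).
≈ 28.000 × (0.1250 + 0.0156 + 0.0020) ≈ 28.000 × 0.1426 ≈ 3.993 mcg/mL.

4.0 mcg/mL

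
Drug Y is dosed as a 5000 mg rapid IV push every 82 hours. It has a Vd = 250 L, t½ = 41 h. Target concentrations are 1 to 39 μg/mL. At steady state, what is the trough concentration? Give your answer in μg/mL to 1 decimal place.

τ = 82 h = 2 half-lives, so f = (1/2)^2 = 0.25.
Accumulation ratio R = 1/(1 − f) = 1/0.75 = 4/3.
Single-dose peak C₀ = D/Vd = 5000/250 = 20 μg/mL.
Steady-state peak Cmax,ss = C₀·R = 20 × 4/3 ≈ 26.667 μg/mL.
Steady-state trough Cmin,ss = Cmax,ss·f ≈ 26.667 × 0.25 ≈ 6.667 μg/mL.
Trough 6.7 μg/mL vs MEC 1 μg/mL: adequate.

6.7 μg/mL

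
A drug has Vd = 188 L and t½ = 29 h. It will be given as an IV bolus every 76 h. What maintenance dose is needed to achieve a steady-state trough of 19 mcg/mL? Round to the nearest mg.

18397 mg

τ/t½ = 76/29 ≈ 2.6207, so f = (1/2)^(76/29) ≈ 0.162590.
Cmin,ss = (D/Vd)·f/(1−f), so D = Cmin,ss·Vd·(1−f)/f.
D = 19 × 188 × (1−f)/f ≈ 19 × 188 × 5.15044 ≈ 18397.37 mg.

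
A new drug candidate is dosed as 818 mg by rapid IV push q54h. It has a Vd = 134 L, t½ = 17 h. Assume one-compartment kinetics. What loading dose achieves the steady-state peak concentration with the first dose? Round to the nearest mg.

f = (1/2)^(54/17) ≈ 0.110608; accumulation ratio R = 1/(1−f) ≈ 1.12436.
Loading dose to hit Cmax,ss on first dose: D_load = D_maint·R ≈ 818 × 1.12436 ≈ 919.73 mg.

920 mg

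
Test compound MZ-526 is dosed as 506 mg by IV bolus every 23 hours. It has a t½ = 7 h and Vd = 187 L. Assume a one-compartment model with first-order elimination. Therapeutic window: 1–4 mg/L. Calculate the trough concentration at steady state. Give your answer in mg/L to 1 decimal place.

0.3 mg/L

k = ln2/t½ = ln2/7 ≈ 0.099021 h⁻¹; fraction remaining f = e^(−kτ) = e^(−0.099021×23) ≈ 0.1025.
Accumulation ratio R = 1/(1 − f) ≈ 1/0.8975 ≈ 1.1142.
Each bolus raises the concentration by D/Vd = 506/187 ≈ 2.706 mg/L.
Cmax,ss = C₀/(1 − f) ≈ 2.706/0.8975 ≈ 3.015 mg/L.
Steady-state trough Cmin,ss = Cmax,ss·f ≈ 3.015 × 0.1025 ≈ 0.309 mg/L.
Trough 0.3 mg/L vs MEC 1 mg/L: subtherapeutic.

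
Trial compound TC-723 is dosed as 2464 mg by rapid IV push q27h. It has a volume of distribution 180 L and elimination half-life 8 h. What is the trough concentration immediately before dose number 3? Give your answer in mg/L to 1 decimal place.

f = (1/2)^(τ/t½) = (1/2)^(27/8) ≈ 0.0964.
C₀ = D/Vd = 2464/180 ≈ 13.689 mg/L.
Before the 3rd dose, 2 doses have been given. Superposition: Cmin = C₀·(f + f²).
≈ 13.689 × (0.0964 + 0.0093) ≈ 13.689 × 0.1057 ≈ 1.447 mg/L.

1.4 mg/L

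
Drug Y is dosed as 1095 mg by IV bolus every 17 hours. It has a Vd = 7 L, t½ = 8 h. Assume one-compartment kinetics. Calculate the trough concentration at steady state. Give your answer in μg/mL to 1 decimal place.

Over one 17-h interval, 17/8 ≈ 2.125 half-lives elapse, leaving f ≈ 0.2293 of each dose.
Each bolus raises the concentration by D/Vd = 1095/7 ≈ 156.429 μg/mL.
Steady-state trough Cmin,ss = C₀·f/(1−f) ≈ 156.429 × 0.2293/0.7707 ≈ 46.541 μg/mL.

46.5 μg/mL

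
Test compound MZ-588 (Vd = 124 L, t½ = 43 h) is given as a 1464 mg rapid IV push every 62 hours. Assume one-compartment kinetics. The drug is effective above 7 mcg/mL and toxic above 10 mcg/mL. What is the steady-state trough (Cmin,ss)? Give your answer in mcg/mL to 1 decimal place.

Over one 62-h interval, 62/43 ≈ 1.4419 half-lives elapse, leaving f ≈ 0.3681 of each dose.
At steady state, accumulation factor R = 1/(1 − e^(−kτ)) ≈ 1.5825.
Single-dose peak C₀ = D/Vd = 1464/124 ≈ 11.806 mcg/mL.
Steady-state peak Cmax,ss = C₀·R ≈ 11.806 × 1.5825 ≈ 18.683 mcg/mL.
One interval later, Cmin,ss = Cmax,ss·e^(−kτ) ≈ 18.683 × 0.3681 ≈ 6.877 mcg/mL.
Trough 6.9 mcg/mL vs MEC 7 mcg/mL: subtherapeutic.

6.9 mcg/mL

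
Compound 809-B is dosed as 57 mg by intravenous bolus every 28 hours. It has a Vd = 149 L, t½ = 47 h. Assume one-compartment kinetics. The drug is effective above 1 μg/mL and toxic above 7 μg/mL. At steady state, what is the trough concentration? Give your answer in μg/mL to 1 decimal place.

τ/t½ = 28/47 ≈ 0.59574, so fraction remaining f = (1/2)^(28/47) ≈ 0.6617.
Each bolus raises the concentration by D/Vd = 57/149 ≈ 0.383 μg/mL.
Steady-state trough Cmin,ss = C₀·f/(1−f) ≈ 0.383 × 0.6617/0.3383 ≈ 0.749 μg/mL.
Trough 0.7 μg/mL vs MEC 1 μg/mL: subtherapeutic.

0.7 μg/mL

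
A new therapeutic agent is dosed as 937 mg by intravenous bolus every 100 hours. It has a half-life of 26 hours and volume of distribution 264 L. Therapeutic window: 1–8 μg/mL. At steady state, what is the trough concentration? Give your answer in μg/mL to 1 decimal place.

τ/t½ = 100/26 ≈ 3.8462, so fraction remaining f = (1/2)^(100/26) ≈ 0.0695.
Accumulation ratio R = 1/(1 − f) ≈ 1/0.9305 ≈ 1.0747.
Single-dose peak C₀ = D/Vd = 937/264 ≈ 3.549 μg/mL.
Steady-state peak Cmax,ss = C₀·R ≈ 3.549 × 1.0747 ≈ 3.814 μg/mL.
Steady-state trough Cmin,ss = Cmax,ss·f ≈ 3.814 × 0.0695 ≈ 0.265 μg/mL.
Trough 0.3 μg/mL vs MEC 1 μg/mL: subtherapeutic.

0.3 μg/mL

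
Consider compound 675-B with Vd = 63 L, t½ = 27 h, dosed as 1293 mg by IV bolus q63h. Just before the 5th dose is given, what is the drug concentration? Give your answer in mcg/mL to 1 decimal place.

f = (1/2)^(τ/t½) = (1/2)^(63/27) ≈ 0.1984.
C₀ = D/Vd = 1293/63 ≈ 20.524 mcg/mL.
Before the 5th dose, 4 doses have been given. Superposition: Cmin = C₀·(f + f² + … + f^4).
≈ 20.524 × (0.1984 + 0.0394 + 0.0078 + 0.0015) ≈ 20.524 × 0.2471 ≈ 5.071 mcg/mL.

5.1 mcg/mL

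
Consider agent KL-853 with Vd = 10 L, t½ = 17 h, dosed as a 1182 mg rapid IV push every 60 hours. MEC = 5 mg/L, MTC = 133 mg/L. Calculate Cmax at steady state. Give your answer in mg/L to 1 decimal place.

129.4 mg/L

τ/t½ = 60/17 ≈ 3.5294, so fraction remaining f = (1/2)^(60/17) ≈ 0.0866.
Accumulation ratio R = 1/(1 − f) ≈ 1/0.9134 ≈ 1.0948.
Single-dose peak C₀ = D/Vd = 1182/10 ≈ 118.200 mg/L.
Steady-state peak Cmax,ss = C₀·R ≈ 118.200 × 1.0948 ≈ 129.405 mg/L.
Peak 129.4 mg/L vs MTC 133 mg/L: below toxic threshold.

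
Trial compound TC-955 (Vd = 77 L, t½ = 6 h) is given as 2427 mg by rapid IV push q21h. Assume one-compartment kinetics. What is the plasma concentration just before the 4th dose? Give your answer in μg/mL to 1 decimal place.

3.1 μg/mL

f = (1/2)^(τ/t½) = (1/2)^(21/6) ≈ 0.0884.
C₀ = D/Vd = 2427/77 ≈ 31.519 μg/mL.
Before the 4th dose, 3 doses have been given. Superposition: Cmin = C₀·(f + f² + … + f^3).
≈ 31.519 × (0.0884 + 0.0078 + 0.0007) ≈ 31.519 × 0.0969 ≈ 3.054 μg/mL.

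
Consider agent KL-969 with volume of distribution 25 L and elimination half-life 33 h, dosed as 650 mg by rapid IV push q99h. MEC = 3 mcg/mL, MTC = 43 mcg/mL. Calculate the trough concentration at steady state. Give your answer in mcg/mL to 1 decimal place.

3.7 mcg/mL

τ = 99 h = 3 half-lives, so f = (1/2)^3 = 0.125.
Accumulation ratio R = 1/(1 − f) = 1/0.875 = 8/7.
Single-dose peak C₀ = D/Vd = 650/25 = 26 mcg/mL.
Steady-state peak Cmax,ss = C₀·R = 26 × 8/7 ≈ 29.714 mcg/mL.
Steady-state trough Cmin,ss = Cmax,ss·f ≈ 29.714 × 0.125 ≈ 3.714 mcg/mL.
Trough 3.7 mcg/mL vs MEC 3 mcg/mL: adequate.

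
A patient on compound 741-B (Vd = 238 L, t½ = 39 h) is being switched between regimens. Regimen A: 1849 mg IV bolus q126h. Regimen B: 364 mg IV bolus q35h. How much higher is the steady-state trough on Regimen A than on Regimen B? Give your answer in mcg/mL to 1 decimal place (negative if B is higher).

-0.8 mcg/mL

Regimen A: f = (1/2)^(126/39) ≈ 0.1065; Cmin,ss = (1849/238)·f/(1−f) ≈ 0.926 mcg/mL.
Regimen B: f = (1/2)^(35/39) ≈ 0.5368; Cmin,ss = (364/238)·f/(1−f) ≈ 1.772 mcg/mL.
Difference ≈ 0.926 − 1.772 ≈ -0.846 mcg/mL.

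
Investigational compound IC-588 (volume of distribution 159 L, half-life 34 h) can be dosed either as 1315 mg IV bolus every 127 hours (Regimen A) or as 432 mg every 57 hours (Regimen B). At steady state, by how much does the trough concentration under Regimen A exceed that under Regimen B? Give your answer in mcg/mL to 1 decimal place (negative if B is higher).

-0.6 mcg/mL

Regimen A: f = (1/2)^(127/34) ≈ 0.0751; Cmin,ss = (1315/159)·f/(1−f) ≈ 0.672 mcg/mL.
Regimen B: f = (1/2)^(57/34) ≈ 0.3128; Cmin,ss = (432/159)·f/(1−f) ≈ 1.237 mcg/mL.
Difference ≈ 0.672 − 1.237 ≈ -0.565 mcg/mL.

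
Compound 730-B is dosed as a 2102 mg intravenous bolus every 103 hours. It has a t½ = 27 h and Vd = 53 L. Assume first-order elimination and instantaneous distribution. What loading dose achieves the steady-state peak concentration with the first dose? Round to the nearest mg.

2263 mg

f = (1/2)^(103/27) ≈ 0.071060; accumulation ratio R = 1/(1−f) ≈ 1.07650.
Loading dose to hit Cmax,ss on first dose: D_load = D_maint·R ≈ 2102 × 1.07650 ≈ 2262.80 mg.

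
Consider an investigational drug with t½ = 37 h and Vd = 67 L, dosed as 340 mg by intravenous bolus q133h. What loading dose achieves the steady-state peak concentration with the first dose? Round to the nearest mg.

f = (1/2)^(133/37) ≈ 0.082779; accumulation ratio R = 1/(1−f) ≈ 1.09025.
Loading dose to hit Cmax,ss on first dose: D_load = D_maint·R ≈ 340 × 1.09025 ≈ 370.69 mg.

371 mg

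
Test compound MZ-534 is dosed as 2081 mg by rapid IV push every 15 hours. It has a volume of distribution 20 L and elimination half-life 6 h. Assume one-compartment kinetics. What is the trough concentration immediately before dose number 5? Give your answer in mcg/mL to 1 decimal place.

f = (1/2)^(τ/t½) = (1/2)^(15/6) ≈ 0.1768.
C₀ = D/Vd = 2081/20 ≈ 104.050 mcg/mL.
Before the 5th dose, 4 doses have been given. Superposition: Cmin = C₀·(f + f² + … + f^4).
≈ 104.050 × (0.1768 + 0.0313 + 0.0055 + 0.0010) ≈ 104.050 × 0.2146 ≈ 22.329 mcg/mL.

22.3 mcg/mL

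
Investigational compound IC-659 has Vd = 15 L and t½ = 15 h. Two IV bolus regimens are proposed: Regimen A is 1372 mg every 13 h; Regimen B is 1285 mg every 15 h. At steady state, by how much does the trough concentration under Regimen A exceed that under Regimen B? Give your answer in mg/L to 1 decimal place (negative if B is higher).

Regimen A: f = (1/2)^(13/15) ≈ 0.5484; Cmin,ss = (1372/15)·f/(1−f) ≈ 111.072 mg/L.
Regimen B: f = (1/2)^(15/15) ≈ 0.5000; Cmin,ss = (1285/15)·f/(1−f) ≈ 85.667 mg/L.
Difference ≈ 111.072 − 85.667 ≈ 25.405 mg/L.

25.4 mg/L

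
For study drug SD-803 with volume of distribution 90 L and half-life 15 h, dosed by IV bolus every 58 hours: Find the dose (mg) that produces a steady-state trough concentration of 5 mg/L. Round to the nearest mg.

6114 mg

τ/t½ = 58/15 ≈ 3.8667, so f = (1/2)^(58/15) ≈ 0.068552.
Cmin,ss = (D/Vd)·f/(1−f), so D = Cmin,ss·Vd·(1−f)/f.
D = 5 × 90 × (1−f)/f ≈ 5 × 90 × 13.58747 ≈ 6114.36 mg.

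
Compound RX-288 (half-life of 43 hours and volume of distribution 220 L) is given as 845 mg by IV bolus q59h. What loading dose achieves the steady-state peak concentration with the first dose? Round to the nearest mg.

f = (1/2)^(59/43) ≈ 0.386330; accumulation ratio R = 1/(1−f) ≈ 1.62954.
Loading dose to hit Cmax,ss on first dose: D_load = D_maint·R ≈ 845 × 1.62954 ≈ 1376.96 mg.

1377 mg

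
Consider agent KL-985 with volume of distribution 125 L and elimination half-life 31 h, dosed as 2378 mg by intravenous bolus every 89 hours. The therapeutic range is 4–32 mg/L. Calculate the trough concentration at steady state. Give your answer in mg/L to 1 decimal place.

Over one 89-h interval, 89/31 ≈ 2.871 half-lives elapse, leaving f ≈ 0.1367 of each dose.
Each bolus raises the concentration by D/Vd = 2378/125 ≈ 19.024 mg/L.
Steady-state trough Cmin,ss = C₀·f/(1−f) ≈ 19.024 × 0.1367/0.8633 ≈ 3.012 mg/L.
Trough 3.0 mg/L vs MEC 4 mg/L: subtherapeutic.

3.0 mg/L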